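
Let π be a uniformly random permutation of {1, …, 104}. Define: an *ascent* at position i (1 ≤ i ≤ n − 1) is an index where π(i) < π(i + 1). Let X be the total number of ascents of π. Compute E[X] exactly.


Write X = Σ X_I over i = 1, …, 103, with X_I the indicator of one ascent.
There are 103 indicators.
For each fixed i, the pair (π(i), π(i+1)) is a uniformly random ordered pair of distinct values from {1, …, 104}; by symmetry P[π(i) < π(i+1)] = 1/2.
By linearity: E[X] = 103 · (1/2) = (104 − 1) · (1/2) = 103/2 ≈ 51.500.

E[X] = 103/2 = 51.500.


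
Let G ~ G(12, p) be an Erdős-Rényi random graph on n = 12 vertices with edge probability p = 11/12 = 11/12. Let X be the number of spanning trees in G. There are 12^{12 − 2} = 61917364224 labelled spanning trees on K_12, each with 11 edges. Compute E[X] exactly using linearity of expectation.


K_12 has 12^{12 − 2} = 61917364224 labelled spanning trees.
For each such spanning tree H, let X_H = 1 if all 11 edges of H are present in G. Then P[X_H = 1] = p^{11} = (11/12)^{11} = 285311670611/743008370688.
Summing the indicators: E[X] = Σ_H E[X_H] = 61917364224 · p^{11} = 61917364224 · 285311670611/743008370688 = 285311670611/12.
Numerically: E[X] ≈ 2.3776e+10.

E[X] = 61917364224 · (11/12)^{11} = 285311670611/12 ≈ 2.3776e+10.


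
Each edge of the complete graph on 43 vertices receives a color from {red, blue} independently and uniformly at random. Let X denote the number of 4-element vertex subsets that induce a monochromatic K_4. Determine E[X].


Let X = Σ_S X_S over the C(43, 4) = 123410 subsets S of size 4, where X_S = 1 if the K_4 on S is monochromatic.
For a fixed S, the K_4 on S has C(4, 2) = 6 edges. P[all 6 edges red] = (1/2)^6, and likewise for blue, so P[monochromatic] = 2·(1/2)^6 = 2^{1 − 6} = 1/32.
By linearity: E[X] = C(43, 4) · 2^{1 − 6} = 123410 · 1/32 = 61705/16.
Numerically: E[X] ≈ 3856.5625.

E[X] = C(43,4)·2^(1−C(4,2)) = 61705/16 ≈ 3856.5625.


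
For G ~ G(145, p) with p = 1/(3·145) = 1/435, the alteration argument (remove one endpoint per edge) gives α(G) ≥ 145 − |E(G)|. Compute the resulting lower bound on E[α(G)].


E[|E(G)|] = C(145, 2)·p = 10440 · (1/435) = 24.
E[α(G)] ≥ n − E[|E(G)|] = 145 − 24 = 121.
Numerically: ≈ 121.000000.
(This is only a lower bound; the true E[α(G)] may be larger.)

E[α(G)] ≥ 121 ≈ 121.000000.


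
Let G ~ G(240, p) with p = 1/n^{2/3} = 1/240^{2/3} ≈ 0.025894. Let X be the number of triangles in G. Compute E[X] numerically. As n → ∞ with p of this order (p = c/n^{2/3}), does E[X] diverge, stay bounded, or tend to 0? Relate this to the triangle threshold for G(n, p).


Number of potential triangles: C(240, 3) = 2275280.
Each occurs with probability p³ ≈ (0.025894)³ ≈ 1.7361111e-05.
By linearity: E[X] = C(240, 3)·p³ ≈ 2275280 · 1.7361111e-05 ≈ 39.50139.
Since α = 2/3 < 1, p = c/n^{2/3} ≫ 1/n is above the triangle threshold p ~ 1/n. Asymptotically E[X] ~ (c³/6)·n^{3(1−α)} = (1³/6)·n^{1} → ∞; triangles are abundant w.h.p.

E[X] ≈ 39.50139; in regime p = Θ(1/n^{2/3}) E[X] diverges (above the triangle threshold p ~ 1/n).


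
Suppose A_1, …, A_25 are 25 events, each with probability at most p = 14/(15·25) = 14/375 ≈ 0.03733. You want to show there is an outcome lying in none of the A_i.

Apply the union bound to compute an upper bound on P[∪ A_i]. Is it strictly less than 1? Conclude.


Union bound: P[∪_{i=1}^{25} A_i] ≤ Σ_i P[A_i] ≤ 25·p = 25·(14/375) = 14/15.
Numerically: 14/15 ≈ 0.93333.
Is 14/15 < 1? YES.
Since P[∪ A_i] ≤ 14/15 < 1, the complement has P[∩ A_i^c] ≥ 1 − 14/15 = 1/15 > 0, so some outcome avoids every A_i.

25·p = 14/15 ≈ 0.93333; existence CERTIFIED by the union bound.


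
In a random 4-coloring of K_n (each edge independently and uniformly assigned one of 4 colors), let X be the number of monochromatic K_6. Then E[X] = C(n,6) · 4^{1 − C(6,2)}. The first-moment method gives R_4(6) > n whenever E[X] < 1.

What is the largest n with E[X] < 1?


We need C(n, 6) · 4^{1 − 15} < 1, i.e. C(n, 6) < 4^{15 − 1} = 268435456.
Check values of n near the boundary:
  n = 72: C(72, 6) = 156238908; 156238908 < 268435456? YES
  n = 73: C(73, 6) = 170230452; 170230452 < 268435456? YES
  n = 74: C(74, 6) = 185250786; 185250786 < 268435456? YES
  n = 75: C(75, 6) = 201359550; 201359550 < 268435456? YES
  n = 76: C(76, 6) = 218618940; 218618940 < 268435456? YES
  n = 77: C(77, 6) = 237093780; 237093780 < 268435456? YES
  n = 78: C(78, 6) = 256851595; 256851595 < 268435456? YES
  n = 79: C(79, 6) = 277962685; 277962685 < 268435456? NO
  n = 80: C(80, 6) = 300500200; 300500200 < 268435456? NO
  n = 81: C(81, 6) = 324540216; 324540216 < 268435456? NO
The largest n with C(n, 6) < 268435456 is n = 78 (where E[X] = 256851595/268435456 ≈ 0.957). Hence R_4(6) > 78, i.e. R_4(6) ≥ 79.

Largest n = 78; hence R_4(6) > 78.


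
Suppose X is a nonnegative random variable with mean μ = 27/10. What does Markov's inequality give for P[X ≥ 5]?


μ = E[X] = 27/10, a = 5.
Markov: P[X ≥ 5] ≤ μ/a = (27/10)/5 = 27/50.
Numerically: ≈ 0.54000.
(Since a = 5 > μ = 2.70000, the bound 27/50 is < 1 and informative.)

P[X ≥ 5] ≤ 27/50 ≈ 0.54000.


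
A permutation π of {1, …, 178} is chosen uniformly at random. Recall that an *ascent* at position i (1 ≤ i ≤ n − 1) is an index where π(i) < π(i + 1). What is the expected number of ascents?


Write X = Σ X_I over i = 1, …, 177, with X_I the indicator of one ascent.
There are 177 indicators.
For each fixed i, the pair (π(i), π(i+1)) is a uniformly random ordered pair of distinct values from {1, …, 178}; by symmetry P[π(i) < π(i+1)] = 1/2.
By linearity: E[X] = 177 · (1/2) = (178 − 1) · (1/2) = 177/2 ≈ 88.500.

E[X] = 177/2 = 88.500.


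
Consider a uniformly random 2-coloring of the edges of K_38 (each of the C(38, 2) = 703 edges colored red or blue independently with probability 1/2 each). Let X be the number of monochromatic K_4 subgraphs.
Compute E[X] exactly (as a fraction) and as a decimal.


Let X = Σ_S X_S over the C(38, 4) = 73815 subsets S of size 4, where X_S = 1 if the K_4 on S is monochromatic.
For a fixed S, the K_4 on S has C(4, 2) = 6 edges. P[all 6 edges red] = (1/2)^6, and likewise for blue, so P[monochromatic] = 2·(1/2)^6 = 2^{1 − 6} = 1/32.
By linearity: E[X] = C(38, 4) · 2^{1 − 6} = 73815 · 1/32 = 73815/32.
Numerically: E[X] ≈ 2306.7188.

E[X] = C(38,4)·2^(1−C(4,2)) = 73815/32 ≈ 2306.7188.


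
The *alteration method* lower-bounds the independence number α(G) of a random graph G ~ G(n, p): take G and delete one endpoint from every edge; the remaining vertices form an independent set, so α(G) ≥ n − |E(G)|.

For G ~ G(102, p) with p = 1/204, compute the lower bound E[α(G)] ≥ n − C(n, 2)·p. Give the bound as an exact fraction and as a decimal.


E[|E(G)|] = C(102, 2)·p = 5151 · (1/204) = 101/4.
E[α(G)] ≥ n − E[|E(G)|] = 102 − 101/4 = 307/4.
Numerically: ≈ 76.75000.
(This is only a lower bound; the true E[α(G)] may be larger.)

E[α(G)] ≥ 307/4 ≈ 76.75000.


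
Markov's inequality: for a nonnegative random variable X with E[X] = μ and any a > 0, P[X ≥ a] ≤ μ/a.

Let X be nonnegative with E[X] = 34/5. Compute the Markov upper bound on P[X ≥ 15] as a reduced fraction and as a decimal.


μ = E[X] = 34/5, a = 15.
Markov: P[X ≥ 15] ≤ μ/a = (34/5)/15 = 34/75.
Numerically: ≈ 0.45333.
(Since a = 15 > μ = 6.80000, the bound 34/75 is < 1 and informative.)

P[X ≥ 15] ≤ 34/75 ≈ 0.45333.


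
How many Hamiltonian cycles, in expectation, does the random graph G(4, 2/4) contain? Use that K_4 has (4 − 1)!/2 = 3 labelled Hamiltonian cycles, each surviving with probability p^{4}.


K_4 has (4 − 1)!/2 = 3 labelled Hamiltonian cycles.
For each such Hamiltonian cycle H, let X_H = 1 if all 4 edges of H are present in G. Then P[X_H = 1] = p^{4} = (1/2)^{4} = 1/16.
By linearity of expectation: E[X] = Σ_H E[X_H] = 3 · p^{4} = 3 · 1/16 = 3/16.
Numerically: E[X] ≈ 0.1875.

E[X] = 3 · (1/2)^{4} = 3/16 ≈ 0.1875.


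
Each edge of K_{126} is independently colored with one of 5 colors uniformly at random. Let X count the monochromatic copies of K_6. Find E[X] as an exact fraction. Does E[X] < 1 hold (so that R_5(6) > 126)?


E[X] = C(126, 6) · 5^{1 − 15} = 4925156775 · 5^{−14} = 4925156775/6103515625.
As a reduced fraction: E[X] = 197006271/244140625 ≈ 0.806938.
Is E[X] < 1? YES.
Since E[X] < 1, there exists a 5-coloring of K_{126} with no monochromatic K_6; hence R_5(6) > 126.

E[X] = 197006271/244140625 ≈ 0.806938; E[X] < 1, so R_5(6) > 126.


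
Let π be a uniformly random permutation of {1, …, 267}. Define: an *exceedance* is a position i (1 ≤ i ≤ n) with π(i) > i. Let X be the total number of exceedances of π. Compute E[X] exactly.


Write X = Σ_{i=1}^{267} X_i, where X_i = 1_{π(i) > i}.
For each fixed i, π(i) is uniform over {1, …, 267} (marginal of a uniform permutation), so P[π(i) > i] = (n − i)/n. Summing: Σ_{i=1}^{267} (n − i)/n = (0 + 1 + … + 266)/267 = 267(267 − 1)/(2·267) = (267 − 1)/2.
Hence E[X] = Σ_{i=1}^{267} (267 − i)/267 = 133 ≈ 133.00000.

E[X] = 133 = 133.00000.


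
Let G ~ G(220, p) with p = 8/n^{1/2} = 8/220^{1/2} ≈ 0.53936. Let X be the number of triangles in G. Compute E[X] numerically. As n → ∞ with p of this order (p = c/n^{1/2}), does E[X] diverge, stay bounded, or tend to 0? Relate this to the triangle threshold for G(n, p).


Number of potential triangles: C(220, 3) = 1750540.
Each occurs with probability p³ ≈ (0.53936)³ ≈ 1.5690470e-01.
By linearity: E[X] = C(220, 3)·p³ ≈ 1750540 · 1.5690470e-01 ≈ 274667.94525.
Since α = 1/2 < 1, p = c/n^{1/2} ≫ 1/n is above the triangle threshold p ~ 1/n. Asymptotically E[X] ~ (c³/6)·n^{3(1−α)} = (8³/6)·n^{1.5} → ∞; triangles are abundant w.h.p.

E[X] ≈ 274667.94525; in regime p = Θ(1/n^{1/2}) E[X] diverges (above the triangle threshold p ~ 1/n).


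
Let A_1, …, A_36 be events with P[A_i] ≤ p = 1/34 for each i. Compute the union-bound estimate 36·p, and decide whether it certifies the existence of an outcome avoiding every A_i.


Union bound: P[∪_{i=1}^{36} A_i] ≤ Σ_i P[A_i] ≤ 36·p = 36·(1/34) = 18/17.
Numerically: 18/17 ≈ 1.05882.
Is 18/17 < 1? NO.
Since the bound 18/17 is ≥ 1, the union bound is uninformative here; it does NOT by itself certify existence.

36·p = 18/17 ≈ 1.05882; existence NOT certified by the union bound.


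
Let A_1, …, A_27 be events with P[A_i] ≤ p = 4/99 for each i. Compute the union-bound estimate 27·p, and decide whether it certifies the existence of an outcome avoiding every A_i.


Union bound: P[∪_{i=1}^{27} A_i] ≤ Σ_i P[A_i] ≤ 27·p = 27·(4/99) = 12/11.
Numerically: 12/11 ≈ 1.0909091.
Is 12/11 < 1? NO.
Since the bound 12/11 is ≥ 1, the union bound is uninformative here; it does NOT by itself certify existence.

27·p = 12/11 ≈ 1.0909091; existence NOT certified by the union bound.


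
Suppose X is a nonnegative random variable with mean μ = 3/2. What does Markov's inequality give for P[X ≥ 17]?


μ = E[X] = 3/2, a = 17.
Markov: P[X ≥ 17] ≤ μ/a = (3/2)/17 = 3/34.
Numerically: ≈ 0.088.
(Since a = 17 > μ = 1.500, the bound 3/34 is < 1 and informative.)

P[X ≥ 17] ≤ 3/34 ≈ 0.088.


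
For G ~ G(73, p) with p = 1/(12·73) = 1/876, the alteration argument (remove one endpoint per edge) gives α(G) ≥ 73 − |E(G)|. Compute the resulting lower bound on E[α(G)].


E[|E(G)|] = C(73, 2)·p = 2628 · (1/876) = 3.
E[α(G)] ≥ n − E[|E(G)|] = 73 − 3 = 70.
Numerically: ≈ 70.0000.
(This is only a lower bound; the true E[α(G)] may be larger.)

E[α(G)] ≥ 70 ≈ 70.0000.


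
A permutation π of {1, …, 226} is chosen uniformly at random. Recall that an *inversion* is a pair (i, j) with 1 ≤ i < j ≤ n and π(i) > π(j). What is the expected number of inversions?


Write X = Σ X_I over the C(226, 2) = 25425 pairs i < j, with X_I the indicator of one inversion.
There are 25425 indicators.
For each fixed pair i < j, the values π(i) and π(j) are two distinct elements of {1, …, 226} in uniformly random order; by symmetry P[π(i) > π(j)] = 1/2.
By linearity: E[X] = 25425 · (1/2) = C(226, 2) · (1/2) = 25425/2 = 25425/2 ≈ 12712.50000.

E[X] = 25425/2 = 12712.50000.


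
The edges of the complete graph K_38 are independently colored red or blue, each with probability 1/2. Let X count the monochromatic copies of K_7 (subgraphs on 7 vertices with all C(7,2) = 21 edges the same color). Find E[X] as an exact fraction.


Let X = Σ_S X_S over the C(38, 7) = 12620256 subsets S of size 7, where X_S = 1 if the K_7 on S is monochromatic.
For a fixed S, the K_7 on S has C(7, 2) = 21 edges. P[all 21 edges red] = (1/2)^21, and likewise for blue, so P[monochromatic] = 2·(1/2)^21 = 2^{1 − 21} = 1/1048576.
Summing: E[X] = C(38, 7) · 2^{1 − 21} = 12620256 · 1/1048576 = 394383/32768.
Numerically: E[X] ≈ 12.0356.

E[X] = C(38,7)·2^(1−C(7,2)) = 394383/32768 ≈ 12.0356.


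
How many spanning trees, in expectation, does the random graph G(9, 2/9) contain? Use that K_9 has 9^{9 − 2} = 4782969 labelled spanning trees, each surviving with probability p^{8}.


K_9 has 9^{9 − 2} = 4782969 labelled spanning trees.
For each such spanning tree H, let X_H = 1 if all 8 edges of H are present in G. Then P[X_H = 1] = p^{8} = (2/9)^{8} = 256/43046721.
By linearity of expectation: E[X] = Σ_H E[X_H] = 4782969 · p^{8} = 4782969 · 256/43046721 = 256/9.
Numerically: E[X] ≈ 28.4444.

E[X] = 4782969 · (2/9)^{8} = 256/9 ≈ 28.4444.


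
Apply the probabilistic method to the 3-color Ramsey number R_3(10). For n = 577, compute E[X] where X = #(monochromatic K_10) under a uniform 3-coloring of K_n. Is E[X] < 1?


E[X] = C(577, 10) · 3^{1 − 45} = 1042166760920175198880 · 3^{−44} = 1042166760920175198880/984770902183611232881.
As a reduced fraction: E[X] = 1042166760920175198880/984770902183611232881 ≈ 1.0583.
Is E[X] < 1? NO.
Since E[X] ≥ 1, the first-moment bound is inconclusive at n = 577; it does NOT by itself certify R_3(10) > 577.

E[X] = 1042166760920175198880/984770902183611232881 ≈ 1.0583; E[X] ≥ 1; first-moment method inconclusive here.


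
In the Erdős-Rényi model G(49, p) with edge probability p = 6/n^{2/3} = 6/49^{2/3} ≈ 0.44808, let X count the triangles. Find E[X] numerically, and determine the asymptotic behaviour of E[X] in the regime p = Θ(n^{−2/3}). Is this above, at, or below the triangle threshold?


Number of potential triangles: C(49, 3) = 18424.
Each occurs with probability p³ ≈ (0.44808)³ ≈ 8.9962516e-02.
By linearity: E[X] = C(49, 3)·p³ ≈ 18424 · 8.9962516e-02 ≈ 1657.46939.
Since α = 2/3 < 1, p = c/n^{2/3} ≫ 1/n is above the triangle threshold p ~ 1/n. Asymptotically E[X] ~ (c³/6)·n^{3(1−α)} = (6³/6)·n^{1} → ∞; triangles are abundant w.h.p.

E[X] ≈ 1657.46939; in regime p = Θ(1/n^{2/3}) E[X] diverges (above the triangle threshold p ~ 1/n).


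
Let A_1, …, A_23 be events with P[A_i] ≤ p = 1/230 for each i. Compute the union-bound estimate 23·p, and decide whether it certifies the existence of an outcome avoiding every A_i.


Union bound: P[∪_{i=1}^{23} A_i] ≤ Σ_i P[A_i] ≤ 23·p = 23·(1/230) = 1/10.
Numerically: 1/10 ≈ 0.100000.
Is 1/10 < 1? YES.
Since P[∪ A_i] ≤ 1/10 < 1, the complement has P[∩ A_i^c] ≥ 1 − 1/10 = 9/10 > 0, so some outcome avoids every A_i.

23·p = 1/10 ≈ 0.100000; existence CERTIFIED by the union bound.


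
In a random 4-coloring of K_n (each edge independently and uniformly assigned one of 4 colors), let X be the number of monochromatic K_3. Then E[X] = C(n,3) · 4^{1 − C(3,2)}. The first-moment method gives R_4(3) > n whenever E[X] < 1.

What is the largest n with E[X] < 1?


We need C(n, 3) · 4^{1 − 3} < 1, i.e. C(n, 3) < 4^{3 − 1} = 16.
Check values of n near the boundary:
  n = 3: C(3, 3) = 1; 1 < 16? YES
  n = 4: C(4, 3) = 4; 4 < 16? YES
  n = 5: C(5, 3) = 10; 10 < 16? YES
  n = 6: C(6, 3) = 20; 20 < 16? NO
  n = 7: C(7, 3) = 35; 35 < 16? NO
The largest n with C(n, 3) < 16 is n = 5 (where E[X] = 5/8 ≈ 0.62500). Hence R_4(3) > 5, i.e. R_4(3) ≥ 6.

Largest n = 5; hence R_4(3) > 5.


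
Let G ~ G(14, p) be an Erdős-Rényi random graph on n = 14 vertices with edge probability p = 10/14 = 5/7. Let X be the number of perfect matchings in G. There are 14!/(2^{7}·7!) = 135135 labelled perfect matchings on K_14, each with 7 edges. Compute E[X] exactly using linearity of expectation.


K_14 has 14!/(2^{7}·7!) = 135135 labelled perfect matchings.
For each such perfect matching H, let X_H = 1 if all 7 edges of H are present in G. Then P[X_H = 1] = p^{7} = (5/7)^{7} = 78125/823543.
Summing the indicators: E[X] = Σ_H E[X_H] = 135135 · p^{7} = 135135 · 78125/823543 = 1508203125/117649.
Numerically: E[X] ≈ 1.282e+04.

E[X] = 135135 · (5/7)^{7} = 1508203125/117649 ≈ 1.282e+04.


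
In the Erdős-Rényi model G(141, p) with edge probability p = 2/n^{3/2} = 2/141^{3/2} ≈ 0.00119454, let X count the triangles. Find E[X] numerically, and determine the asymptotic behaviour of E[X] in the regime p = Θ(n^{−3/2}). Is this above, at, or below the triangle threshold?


Number of potential triangles: C(141, 3) = 457310.
Each occurs with probability p³ ≈ (0.00119454)³ ≈ 1.70452737e-09.
By linearity: E[X] = C(141, 3)·p³ ≈ 457310 · 1.70452737e-09 ≈ 0.000779.
Since α = 3/2 > 1, p = c/n^{3/2} = o(1/n) is below the triangle threshold p ~ 1/n. Asymptotically E[X] ~ (c³/6)·n^{3(1−α)} = (2³/6)·n^{-1.5} → 0, so by Markov's inequality G has no triangles w.h.p.

E[X] ≈ 0.000779; in regime p = Θ(1/n^{3/2}) E[X] tends to 0 (below the triangle threshold p ~ 1/n).


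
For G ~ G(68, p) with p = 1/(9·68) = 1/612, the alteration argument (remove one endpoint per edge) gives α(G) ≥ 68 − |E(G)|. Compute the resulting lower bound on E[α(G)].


E[|E(G)|] = C(68, 2)·p = 2278 · (1/612) = 67/18.
E[α(G)] ≥ n − E[|E(G)|] = 68 − 67/18 = 1157/18.
Numerically: ≈ 64.27778.
(This is only a lower bound; the true E[α(G)] may be larger.)

E[α(G)] ≥ 1157/18 ≈ 64.27778.


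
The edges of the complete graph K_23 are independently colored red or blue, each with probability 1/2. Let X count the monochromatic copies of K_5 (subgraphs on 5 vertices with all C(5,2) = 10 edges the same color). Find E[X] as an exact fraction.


Let X = Σ_S X_S over the C(23, 5) = 33649 subsets S of size 5, where X_S = 1 if the K_5 on S is monochromatic.
For a fixed S, the K_5 on S has C(5, 2) = 10 edges. P[all 10 edges red] = (1/2)^10, and likewise for blue, so P[monochromatic] = 2·(1/2)^10 = 2^{1 − 10} = 1/512.
By linearity: E[X] = C(23, 5) · 2^{1 − 10} = 33649 · 1/512 = 33649/512.
Numerically: E[X] ≈ 65.72070.

E[X] = C(23,5)·2^(1−C(5,2)) = 33649/512 ≈ 65.72070.


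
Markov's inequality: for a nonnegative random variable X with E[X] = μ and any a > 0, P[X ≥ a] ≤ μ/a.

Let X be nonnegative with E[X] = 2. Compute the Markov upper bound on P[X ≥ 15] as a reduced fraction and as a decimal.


μ = E[X] = 2, a = 15.
Markov: P[X ≥ 15] ≤ μ/a = (2)/15 = 2/15.
Numerically: ≈ 0.133333.
(Since a = 15 > μ = 2.000000, the bound 2/15 is < 1 and informative.)

P[X ≥ 15] ≤ 2/15 ≈ 0.133333.


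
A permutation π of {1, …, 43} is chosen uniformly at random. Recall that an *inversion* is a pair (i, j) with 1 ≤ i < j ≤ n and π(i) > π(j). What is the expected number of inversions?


Write X = Σ X_I over the C(43, 2) = 903 pairs i < j, with X_I the indicator of one inversion.
There are 903 indicators.
For each fixed pair i < j, the values π(i) and π(j) are two distinct elements of {1, …, 43} in uniformly random order; by symmetry P[π(i) > π(j)] = 1/2.
By linearity: E[X] = 903 · (1/2) = C(43, 2) · (1/2) = 903/2 = 903/2 ≈ 451.500000.

E[X] = 903/2 = 451.500000.


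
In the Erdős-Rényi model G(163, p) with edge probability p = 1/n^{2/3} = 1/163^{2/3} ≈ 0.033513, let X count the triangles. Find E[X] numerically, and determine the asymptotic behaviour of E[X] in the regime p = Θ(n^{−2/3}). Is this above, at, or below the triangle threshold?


Number of potential triangles: C(163, 3) = 708561.
Each occurs with probability p³ ≈ (0.033513)³ ≈ 3.7637849e-05.
By linearity: E[X] = C(163, 3)·p³ ≈ 708561 · 3.7637849e-05 ≈ 26.66871.
Since α = 2/3 < 1, p = c/n^{2/3} ≫ 1/n is above the triangle threshold p ~ 1/n. Asymptotically E[X] ~ (c³/6)·n^{3(1−α)} = (1³/6)·n^{1} → ∞; triangles are abundant w.h.p.

E[X] ≈ 26.66871; in regime p = Θ(1/n^{2/3}) E[X] diverges (above the triangle threshold p ~ 1/n).


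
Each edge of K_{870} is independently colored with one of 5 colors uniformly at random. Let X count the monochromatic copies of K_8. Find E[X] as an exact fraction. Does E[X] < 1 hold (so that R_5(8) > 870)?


E[X] = C(870, 8) · 5^{1 − 28} = 7881626782940464620 · 5^{−27} = 7881626782940464620/7450580596923828125.
As a reduced fraction: E[X] = 1576325356588092924/1490116119384765625 ≈ 1.05785.
Is E[X] < 1? NO.
Since E[X] ≥ 1, the first-moment bound is inconclusive at n = 870; it does NOT by itself certify R_5(8) > 870.

E[X] = 1576325356588092924/1490116119384765625 ≈ 1.05785; E[X] ≥ 1; first-moment method inconclusive here.


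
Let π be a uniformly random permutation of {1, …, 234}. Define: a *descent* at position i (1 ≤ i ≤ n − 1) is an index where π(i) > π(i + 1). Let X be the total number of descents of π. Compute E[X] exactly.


Write X = Σ X_I over i = 1, …, 233, with X_I the indicator of one descent.
There are 233 indicators.
For each fixed i, the pair (π(i), π(i+1)) is a uniformly random ordered pair of distinct values from {1, …, 234}; by symmetry P[π(i) > π(i+1)] = 1/2.
By linearity: E[X] = 233 · (1/2) = (234 − 1) · (1/2) = 233/2 ≈ 116.50000.

E[X] = 233/2 = 116.50000.


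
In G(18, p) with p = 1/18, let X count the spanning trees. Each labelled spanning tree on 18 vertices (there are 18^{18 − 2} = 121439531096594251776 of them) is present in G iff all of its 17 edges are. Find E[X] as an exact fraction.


K_18 has 18^{18 − 2} = 121439531096594251776 labelled spanning trees.
For each such spanning tree H, let X_H = 1 if all 17 edges of H are present in G. Then P[X_H = 1] = p^{17} = (1/18)^{17} = 1/2185911559738696531968.
By linearity: E[X] = Σ_H E[X_H] = 121439531096594251776 · p^{17} = 121439531096594251776 · 1/2185911559738696531968 = 1/18.
Numerically: E[X] ≈ 0.0555556.

E[X] = 121439531096594251776 · (1/18)^{17} = 1/18 ≈ 0.0555556.


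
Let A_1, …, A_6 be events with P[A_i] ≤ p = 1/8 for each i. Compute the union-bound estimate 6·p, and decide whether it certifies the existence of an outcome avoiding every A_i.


Union bound: P[∪_{i=1}^{6} A_i] ≤ Σ_i P[A_i] ≤ 6·p = 6·(1/8) = 3/4.
Numerically: 3/4 ≈ 0.7500000.
Is 3/4 < 1? YES.
Since P[∪ A_i] ≤ 3/4 < 1, the complement has P[∩ A_i^c] ≥ 1 − 3/4 = 1/4 > 0, so some outcome avoids every A_i.

6·p = 3/4 ≈ 0.7500000; existence CERTIFIED by the union bound.


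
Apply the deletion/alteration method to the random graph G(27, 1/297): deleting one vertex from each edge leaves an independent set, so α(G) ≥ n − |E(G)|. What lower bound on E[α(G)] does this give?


E[|E(G)|] = C(27, 2)·p = 351 · (1/297) = 13/11.
E[α(G)] ≥ n − E[|E(G)|] = 27 − 13/11 = 284/11.
Numerically: ≈ 25.81818.
(This is only a lower bound; the true E[α(G)] may be larger.)

E[α(G)] ≥ 284/11 ≈ 25.81818.


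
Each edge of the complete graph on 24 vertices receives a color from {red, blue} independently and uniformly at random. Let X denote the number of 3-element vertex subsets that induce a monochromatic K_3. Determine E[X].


Let X = Σ_S X_S over the C(24, 3) = 2024 subsets S of size 3, where X_S = 1 if the K_3 on S is monochromatic.
For a fixed S, the K_3 on S has C(3, 2) = 3 edges. P[all 3 edges red] = (1/2)^3, and likewise for blue, so P[monochromatic] = 2·(1/2)^3 = 2^{1 − 3} = 1/4.
By linearity: E[X] = C(24, 3) · 2^{1 − 3} = 2024 · 1/4 = 506.
Numerically: E[X] ≈ 506.000.

E[X] = C(24,3)·2^(1−C(3,2)) = 506 ≈ 506.000.


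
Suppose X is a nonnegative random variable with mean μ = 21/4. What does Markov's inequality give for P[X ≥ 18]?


μ = E[X] = 21/4, a = 18.
Markov: P[X ≥ 18] ≤ μ/a = (21/4)/18 = 7/24.
Numerically: ≈ 0.29167.
(Since a = 18 > μ = 5.25000, the bound 7/24 is < 1 and informative.)

P[X ≥ 18] ≤ 7/24 ≈ 0.29167.


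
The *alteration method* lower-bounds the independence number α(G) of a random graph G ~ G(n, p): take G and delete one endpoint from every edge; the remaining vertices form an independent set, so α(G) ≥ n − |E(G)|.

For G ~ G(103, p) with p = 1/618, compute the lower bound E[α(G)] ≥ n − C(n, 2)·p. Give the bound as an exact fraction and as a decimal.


E[|E(G)|] = C(103, 2)·p = 5253 · (1/618) = 17/2.
E[α(G)] ≥ n − E[|E(G)|] = 103 − 17/2 = 189/2.
Numerically: ≈ 94.500000.
(This is only a lower bound; the true E[α(G)] may be larger.)

E[α(G)] ≥ 189/2 ≈ 94.500000.


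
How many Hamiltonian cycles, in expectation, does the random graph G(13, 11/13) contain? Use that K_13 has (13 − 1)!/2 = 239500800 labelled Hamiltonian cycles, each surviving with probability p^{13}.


K_13 has (13 − 1)!/2 = 239500800 labelled Hamiltonian cycles.
For each such Hamiltonian cycle H, let X_H = 1 if all 13 edges of H are present in G. Then P[X_H = 1] = p^{13} = (11/13)^{13} = 34522712143931/302875106592253.
By linearity: E[X] = Σ_H E[X_H] = 239500800 · p^{13} = 239500800 · 34522712143931/302875106592253 = 8268217176641189644800/302875106592253.
Numerically: E[X] ≈ 2.72991e+07.

E[X] = 239500800 · (11/13)^{13} = 8268217176641189644800/302875106592253 ≈ 2.72991e+07.


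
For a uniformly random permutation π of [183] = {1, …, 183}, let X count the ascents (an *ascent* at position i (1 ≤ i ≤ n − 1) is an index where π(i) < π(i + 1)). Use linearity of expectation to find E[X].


Write X = Σ X_I over i = 1, …, 182, with X_I the indicator of one ascent.
There are 182 indicators.
For each fixed i, the pair (π(i), π(i+1)) is a uniformly random ordered pair of distinct values from {1, …, 183}; by symmetry P[π(i) < π(i+1)] = 1/2.
By linearity: E[X] = 182 · (1/2) = (183 − 1) · (1/2) = 91 ≈ 91.000.

E[X] = 91 = 91.000.


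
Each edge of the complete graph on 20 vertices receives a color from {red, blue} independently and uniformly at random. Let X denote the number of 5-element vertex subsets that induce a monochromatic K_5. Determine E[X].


Let X = Σ_S X_S over the C(20, 5) = 15504 subsets S of size 5, where X_S = 1 if the K_5 on S is monochromatic.
For a fixed S, the K_5 on S has C(5, 2) = 10 edges. P[all 10 edges red] = (1/2)^10, and likewise for blue, so P[monochromatic] = 2·(1/2)^10 = 2^{1 − 10} = 1/512.
By linearity of expectation: E[X] = C(20, 5) · 2^{1 − 10} = 15504 · 1/512 = 969/32.
Numerically: E[X] ≈ 30.281250.

E[X] = C(20,5)·2^(1−C(5,2)) = 969/32 ≈ 30.281250.


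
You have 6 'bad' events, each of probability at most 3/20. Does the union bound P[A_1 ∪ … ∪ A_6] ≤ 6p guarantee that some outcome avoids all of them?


Union bound: P[∪_{i=1}^{6} A_i] ≤ Σ_i P[A_i] ≤ 6·p = 6·(3/20) = 9/10.
Numerically: 9/10 ≈ 0.90000.
Is 9/10 < 1? YES.
Since P[∪ A_i] ≤ 9/10 < 1, the complement has P[∩ A_i^c] ≥ 1 − 9/10 = 1/10 > 0, so some outcome avoids every A_i.

6·p = 9/10 ≈ 0.90000; existence CERTIFIED by the union bound.


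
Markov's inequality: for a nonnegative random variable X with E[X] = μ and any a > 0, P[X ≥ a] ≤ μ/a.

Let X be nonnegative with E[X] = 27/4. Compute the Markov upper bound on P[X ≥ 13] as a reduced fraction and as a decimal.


μ = E[X] = 27/4, a = 13.
Markov: P[X ≥ 13] ≤ μ/a = (27/4)/13 = 27/52.
Numerically: ≈ 0.51923.
(Since a = 13 > μ = 6.75000, the bound 27/52 is < 1 and informative.)

P[X ≥ 13] ≤ 27/52 ≈ 0.51923.


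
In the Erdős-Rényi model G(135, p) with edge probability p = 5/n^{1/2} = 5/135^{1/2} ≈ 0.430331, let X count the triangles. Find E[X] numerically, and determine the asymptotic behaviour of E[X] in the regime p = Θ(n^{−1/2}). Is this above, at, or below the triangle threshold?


Number of potential triangles: C(135, 3) = 400995.
Each occurs with probability p³ ≈ (0.430331)³ ≈ 7.96910154e-02.
By linearity: E[X] = C(135, 3)·p³ ≈ 400995 · 7.96910154e-02 ≈ 31955.698702.
Since α = 1/2 < 1, p = c/n^{1/2} ≫ 1/n is above the triangle threshold p ~ 1/n. Asymptotically E[X] ~ (c³/6)·n^{3(1−α)} = (5³/6)·n^{1.5} → ∞; triangles are abundant w.h.p.

E[X] ≈ 31955.698702; in regime p = Θ(1/n^{1/2}) E[X] diverges (above the triangle threshold p ~ 1/n).


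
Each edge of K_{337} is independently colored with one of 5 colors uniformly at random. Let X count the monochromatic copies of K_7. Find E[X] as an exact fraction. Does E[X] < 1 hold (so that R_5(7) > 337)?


E[X] = C(337, 7) · 5^{1 − 21} = 91989916924632 · 5^{−20} = 91989916924632/95367431640625.
As a reduced fraction: E[X] = 91989916924632/95367431640625 ≈ 0.965.
Is E[X] < 1? YES.
Since E[X] < 1, there exists a 5-coloring of K_{337} with no monochromatic K_7; hence R_5(7) > 337.

E[X] = 91989916924632/95367431640625 ≈ 0.965; E[X] < 1, so R_5(7) > 337.


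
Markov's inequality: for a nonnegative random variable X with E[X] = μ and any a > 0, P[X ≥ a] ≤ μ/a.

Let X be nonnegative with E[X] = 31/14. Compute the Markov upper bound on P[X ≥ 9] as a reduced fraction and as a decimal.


μ = E[X] = 31/14, a = 9.
Markov: P[X ≥ 9] ≤ μ/a = (31/14)/9 = 31/126.
Numerically: ≈ 0.246.
(Since a = 9 > μ = 2.214, the bound 31/126 is < 1 and informative.)

P[X ≥ 9] ≤ 31/126 ≈ 0.246.


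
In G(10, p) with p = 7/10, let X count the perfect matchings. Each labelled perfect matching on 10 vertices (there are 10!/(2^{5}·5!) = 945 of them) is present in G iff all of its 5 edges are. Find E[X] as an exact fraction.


K_10 has 10!/(2^{5}·5!) = 945 labelled perfect matchings.
For each such perfect matching H, let X_H = 1 if all 5 edges of H are present in G. Then P[X_H = 1] = p^{5} = (7/10)^{5} = 16807/100000.
Summing the indicators: E[X] = Σ_H E[X_H] = 945 · p^{5} = 945 · 16807/100000 = 3176523/20000.
Numerically: E[X] ≈ 158.826.

E[X] = 945 · (7/10)^{5} = 3176523/20000 ≈ 158.826.


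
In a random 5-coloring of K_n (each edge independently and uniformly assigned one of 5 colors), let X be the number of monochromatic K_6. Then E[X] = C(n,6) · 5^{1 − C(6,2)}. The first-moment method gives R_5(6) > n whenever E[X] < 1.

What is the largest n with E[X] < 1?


We need C(n, 6) · 5^{1 − 15} < 1, i.e. C(n, 6) < 5^{15 − 1} = 6103515625.
Check values of n near the boundary:
  n = 125: C(125, 6) = 4690625500; 4690625500 < 6103515625? YES
  n = 126: C(126, 6) = 4925156775; 4925156775 < 6103515625? YES
  n = 127: C(127, 6) = 5169379425; 5169379425 < 6103515625? YES
  n = 128: C(128, 6) = 5423611200; 5423611200 < 6103515625? YES
  n = 129: C(129, 6) = 5688177600; 5688177600 < 6103515625? YES
  n = 130: C(130, 6) = 5963412000; 5963412000 < 6103515625? YES
  n = 131: C(131, 6) = 6249655776; 6249655776 < 6103515625? NO
The largest n with C(n, 6) < 6103515625 is n = 130 (where E[X] = 47707296/48828125 ≈ 0.977045). Hence R_5(6) > 130, i.e. R_5(6) ≥ 131.

Largest n = 130; hence R_5(6) > 130.


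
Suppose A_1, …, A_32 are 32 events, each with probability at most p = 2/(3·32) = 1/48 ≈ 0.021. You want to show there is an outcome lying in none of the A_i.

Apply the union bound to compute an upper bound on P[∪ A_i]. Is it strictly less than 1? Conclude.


Union bound: P[∪_{i=1}^{32} A_i] ≤ Σ_i P[A_i] ≤ 32·p = 32·(1/48) = 2/3.
Numerically: 2/3 ≈ 0.667.
Is 2/3 < 1? YES.
Since P[∪ A_i] ≤ 2/3 < 1, the complement has P[∩ A_i^c] ≥ 1 − 2/3 = 1/3 > 0, so some outcome avoids every A_i.

32·p = 2/3 ≈ 0.667; existence CERTIFIED by the union bound.


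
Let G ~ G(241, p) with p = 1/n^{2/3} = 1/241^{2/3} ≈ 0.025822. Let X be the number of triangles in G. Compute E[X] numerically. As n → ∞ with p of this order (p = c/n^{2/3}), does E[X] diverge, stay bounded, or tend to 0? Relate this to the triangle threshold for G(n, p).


Number of potential triangles: C(241, 3) = 2303960.
Each occurs with probability p³ ≈ (0.025822)³ ≈ 1.7217334e-05.
By linearity: E[X] = C(241, 3)·p³ ≈ 2303960 · 1.7217334e-05 ≈ 39.66805.
Since α = 2/3 < 1, p = c/n^{2/3} ≫ 1/n is above the triangle threshold p ~ 1/n. Asymptotically E[X] ~ (c³/6)·n^{3(1−α)} = (1³/6)·n^{1} → ∞; triangles are abundant w.h.p.

E[X] ≈ 39.66805; in regime p = Θ(1/n^{2/3}) E[X] diverges (above the triangle threshold p ~ 1/n).


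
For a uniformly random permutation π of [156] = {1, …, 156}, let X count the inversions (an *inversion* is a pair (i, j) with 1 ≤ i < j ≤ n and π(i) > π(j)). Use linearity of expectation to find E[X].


Write X = Σ X_I over the C(156, 2) = 12090 pairs i < j, with X_I the indicator of one inversion.
There are 12090 indicators.
For each fixed pair i < j, the values π(i) and π(j) are two distinct elements of {1, …, 156} in uniformly random order; by symmetry P[π(i) > π(j)] = 1/2.
By linearity: E[X] = 12090 · (1/2) = C(156, 2) · (1/2) = 12090/2 = 6045 ≈ 6045.000.

E[X] = 6045 = 6045.000.


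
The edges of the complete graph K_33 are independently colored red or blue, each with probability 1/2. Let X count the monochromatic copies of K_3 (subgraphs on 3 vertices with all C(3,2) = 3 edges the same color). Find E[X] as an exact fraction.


Let X = Σ_S X_S over the C(33, 3) = 5456 subsets S of size 3, where X_S = 1 if the K_3 on S is monochromatic.
For a fixed S, the K_3 on S has C(3, 2) = 3 edges. P[all 3 edges red] = (1/2)^3, and likewise for blue, so P[monochromatic] = 2·(1/2)^3 = 2^{1 − 3} = 1/4.
Summing: E[X] = C(33, 3) · 2^{1 − 3} = 5456 · 1/4 = 1364.
Numerically: E[X] ≈ 1364.000000.

E[X] = C(33,3)·2^(1−C(3,2)) = 1364 ≈ 1364.000000.


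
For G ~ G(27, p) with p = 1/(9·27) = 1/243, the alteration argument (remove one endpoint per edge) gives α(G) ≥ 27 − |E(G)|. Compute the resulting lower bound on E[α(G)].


E[|E(G)|] = C(27, 2)·p = 351 · (1/243) = 13/9.
E[α(G)] ≥ n − E[|E(G)|] = 27 − 13/9 = 230/9.
Numerically: ≈ 25.55556.
(This is only a lower bound; the true E[α(G)] may be larger.)

E[α(G)] ≥ 230/9 ≈ 25.55556.


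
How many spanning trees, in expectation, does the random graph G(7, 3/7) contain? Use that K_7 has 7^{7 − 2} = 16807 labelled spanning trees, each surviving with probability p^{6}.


K_7 has 7^{7 − 2} = 16807 labelled spanning trees.
For each such spanning tree H, let X_H = 1 if all 6 edges of H are present in G. Then P[X_H = 1] = p^{6} = (3/7)^{6} = 729/117649.
By linearity: E[X] = Σ_H E[X_H] = 16807 · p^{6} = 16807 · 729/117649 = 729/7.
Numerically: E[X] ≈ 104.14.

E[X] = 16807 · (3/7)^{6} = 729/7 ≈ 104.14.


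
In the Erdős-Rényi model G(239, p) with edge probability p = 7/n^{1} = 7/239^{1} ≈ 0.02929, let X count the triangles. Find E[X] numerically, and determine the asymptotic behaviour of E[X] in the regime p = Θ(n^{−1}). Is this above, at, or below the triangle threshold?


Number of potential triangles: C(239, 3) = 2246839.
Each occurs with probability p³ ≈ (0.02929)³ ≈ 2.512467e-05.
By linearity: E[X] = C(239, 3)·p³ ≈ 2246839 · 2.512467e-05 ≈ 56.4511.
Here α = 1, so p = 7/n is exactly at the triangle threshold p ~ 1/n. Asymptotically E[X] → c³/6 = 7³/6 = 343/6 ≈ 57.1667, a bounded constant. In this regime the triangle count is asymptotically Poisson(c³/6).

E[X] ≈ 56.4511; in regime p = Θ(1/n^{1}) E[X] stays bounded (at the triangle threshold p ~ 1/n).


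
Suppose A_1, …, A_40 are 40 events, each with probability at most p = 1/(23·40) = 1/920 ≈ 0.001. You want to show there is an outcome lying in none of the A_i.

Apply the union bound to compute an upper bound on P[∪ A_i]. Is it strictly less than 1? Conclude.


Union bound: P[∪_{i=1}^{40} A_i] ≤ Σ_i P[A_i] ≤ 40·p = 40·(1/920) = 1/23.
Numerically: 1/23 ≈ 0.043.
Is 1/23 < 1? YES.
Since P[∪ A_i] ≤ 1/23 < 1, the complement has P[∩ A_i^c] ≥ 1 − 1/23 = 22/23 > 0, so some outcome avoids every A_i.

40·p = 1/23 ≈ 0.043; existence CERTIFIED by the union bound.


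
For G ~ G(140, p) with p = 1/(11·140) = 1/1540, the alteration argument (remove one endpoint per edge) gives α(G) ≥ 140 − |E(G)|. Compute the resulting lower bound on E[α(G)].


E[|E(G)|] = C(140, 2)·p = 9730 · (1/1540) = 139/22.
E[α(G)] ≥ n − E[|E(G)|] = 140 − 139/22 = 2941/22.
Numerically: ≈ 133.682.
(This is only a lower bound; the true E[α(G)] may be larger.)

E[α(G)] ≥ 2941/22 ≈ 133.682.


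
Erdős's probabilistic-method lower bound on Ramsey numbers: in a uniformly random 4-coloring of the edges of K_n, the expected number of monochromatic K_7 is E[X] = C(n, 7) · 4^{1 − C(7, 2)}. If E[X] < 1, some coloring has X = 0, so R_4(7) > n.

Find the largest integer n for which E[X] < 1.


We need C(n, 7) · 4^{1 − 21} < 1, i.e. C(n, 7) < 4^{21 − 1} = 1099511627776.
Check values of n near the boundary:
  n = 177: C(177, 7) = 957664425960; 957664425960 < 1099511627776? YES
  n = 178: C(178, 7) = 996867063280; 996867063280 < 1099511627776? YES
  n = 179: C(179, 7) = 1037437234460; 1037437234460 < 1099511627776? YES
  n = 180: C(180, 7) = 1079414463600; 1079414463600 < 1099511627776? YES
  n = 181: C(181, 7) = 1122839183400; 1122839183400 < 1099511627776? NO
  n = 182: C(182, 7) = 1167752750736; 1167752750736 < 1099511627776? NO
  n = 183: C(183, 7) = 1214197462413; 1214197462413 < 1099511627776? NO
The largest n with C(n, 7) < 1099511627776 is n = 180 (where E[X] = 67463403975/68719476736 ≈ 0.9817). Hence R_4(7) > 180, i.e. R_4(7) ≥ 181.

Largest n = 180; hence R_4(7) > 180.


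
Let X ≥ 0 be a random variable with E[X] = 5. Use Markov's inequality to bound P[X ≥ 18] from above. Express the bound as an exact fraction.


μ = E[X] = 5, a = 18.
Markov: P[X ≥ 18] ≤ μ/a = (5)/18 = 5/18.
Numerically: ≈ 0.277778.
(Since a = 18 > μ = 5.000000, the bound 5/18 is < 1 and informative.)

P[X ≥ 18] ≤ 5/18 ≈ 0.277778.


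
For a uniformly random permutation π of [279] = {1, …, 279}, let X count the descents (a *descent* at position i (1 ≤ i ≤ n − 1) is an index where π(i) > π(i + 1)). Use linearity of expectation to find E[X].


Write X = Σ X_I over i = 1, …, 278, with X_I the indicator of one descent.
There are 278 indicators.
For each fixed i, the pair (π(i), π(i+1)) is a uniformly random ordered pair of distinct values from {1, …, 279}; by symmetry P[π(i) > π(i+1)] = 1/2.
By linearity: E[X] = 278 · (1/2) = (279 − 1) · (1/2) = 139 ≈ 139.00000.

E[X] = 139 = 139.00000.


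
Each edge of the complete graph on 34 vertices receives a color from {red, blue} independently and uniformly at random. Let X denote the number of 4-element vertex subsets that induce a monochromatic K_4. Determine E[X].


Let X = Σ_S X_S over the C(34, 4) = 46376 subsets S of size 4, where X_S = 1 if the K_4 on S is monochromatic.
For a fixed S, the K_4 on S has C(4, 2) = 6 edges. P[all 6 edges red] = (1/2)^6, and likewise for blue, so P[monochromatic] = 2·(1/2)^6 = 2^{1 − 6} = 1/32.
By linearity of expectation: E[X] = C(34, 4) · 2^{1 − 6} = 46376 · 1/32 = 5797/4.
Numerically: E[X] ≈ 1449.25000.

E[X] = C(34,4)·2^(1−C(4,2)) = 5797/4 ≈ 1449.25000.


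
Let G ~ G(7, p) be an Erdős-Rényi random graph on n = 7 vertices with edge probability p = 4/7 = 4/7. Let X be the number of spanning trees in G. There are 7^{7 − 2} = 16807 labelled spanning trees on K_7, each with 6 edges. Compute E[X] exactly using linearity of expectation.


K_7 has 7^{7 − 2} = 16807 labelled spanning trees.
For each such spanning tree H, let X_H = 1 if all 6 edges of H are present in G. Then P[X_H = 1] = p^{6} = (4/7)^{6} = 4096/117649.
By linearity: E[X] = Σ_H E[X_H] = 16807 · p^{6} = 16807 · 4096/117649 = 4096/7.
Numerically: E[X] ≈ 585.

E[X] = 16807 · (4/7)^{6} = 4096/7 ≈ 585.
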